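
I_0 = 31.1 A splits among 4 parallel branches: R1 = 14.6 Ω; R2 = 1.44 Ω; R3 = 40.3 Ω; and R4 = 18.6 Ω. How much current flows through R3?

Conductances: ΣG = 1/14.6 + 1/1.44 + 1/40.3 + 1/18.6 = 0.8415 (1/Ω).
Current divider: I(R3) = I_0 · G_k/ΣG = 31.1 × (0.02481/0.8415) = 31.1 × 0.02949 = 0.9171 A.

I ≈ 0.917 A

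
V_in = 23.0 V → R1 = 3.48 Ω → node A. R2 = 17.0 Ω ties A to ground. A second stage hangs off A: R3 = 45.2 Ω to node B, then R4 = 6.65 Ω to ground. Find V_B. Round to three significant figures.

V_B ≈ 2.32 V

Node A sees R2 in parallel with the series input of stage 2, R3 + R4 = 51.85 Ω.
Effective lower resistance at A: R2 ‖ 51.85 = 12.80 Ω.
So V_A = 23.0 × 0.7863 = 18.08 V.
Then the unloaded second divider: V_B = V_A × R4/(R3+R4) = 18.08 × 0.1283 = 2.319 V.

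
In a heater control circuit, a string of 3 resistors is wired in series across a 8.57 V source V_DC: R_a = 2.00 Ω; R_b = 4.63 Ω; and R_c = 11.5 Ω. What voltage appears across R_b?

Total series resistance ΣR = 2.00 + 4.63 + 11.5 = 18.13 Ω.
V = V_DC · R/ΣR = 8.57 × 0.2554 = 2.189 V.

V ≈ 2.19 V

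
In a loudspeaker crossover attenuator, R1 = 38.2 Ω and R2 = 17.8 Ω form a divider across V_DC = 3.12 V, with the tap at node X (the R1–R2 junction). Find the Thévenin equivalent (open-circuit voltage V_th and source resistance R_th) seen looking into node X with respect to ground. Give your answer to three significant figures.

V_th ≈ 0.992 V, R_th ≈ 12.1 Ω

Open-circuit (no load on X): V_th = V_DC · R2/(R1 + R2) = 3.12 × 17.8/(38.20 + 17.8) = 0.9917 V.
Zeroing V_DC shorts the top of R1 to ground, so R_th = R1 ‖ R2 = 12.14 Ω.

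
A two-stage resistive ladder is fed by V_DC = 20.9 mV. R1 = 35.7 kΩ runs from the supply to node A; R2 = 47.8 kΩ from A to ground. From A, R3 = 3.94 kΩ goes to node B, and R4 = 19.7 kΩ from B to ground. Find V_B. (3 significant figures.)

V_B ≈ 5.35 mV

The second stage (R3 + R4 = 23.64 kΩ) loads node A in parallel with R2.
R2 ‖ (R3+R4) = 15.82 kΩ.
V_A = 20.9 × 15.82/(35.7 + 15.82) = 6.417 mV.
Stage 2 is unloaded, so V_B = V_A · R4/(R3+R4) = 6.417 × 19.7/23.64 = 5.347 mV.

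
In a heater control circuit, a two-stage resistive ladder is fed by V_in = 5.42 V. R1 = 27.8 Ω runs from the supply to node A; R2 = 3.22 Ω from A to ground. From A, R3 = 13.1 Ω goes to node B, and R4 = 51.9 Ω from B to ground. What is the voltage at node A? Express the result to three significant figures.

Node A sees R2 in parallel with the series input of stage 2, R3 + R4 = 65.00 Ω.
Effective lower resistance at A: R2 ‖ 65.00 = 3.068 Ω.
V_A = 5.42 × 3.068/(27.8 + 3.068) = 0.5387 V.

V_A ≈ 0.539 V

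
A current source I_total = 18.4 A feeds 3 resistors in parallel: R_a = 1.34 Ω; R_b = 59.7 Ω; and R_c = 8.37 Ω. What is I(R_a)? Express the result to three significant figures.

I ≈ 15.6 A

Conductances: ΣG = 1/1.34 + 1/59.7 + 1/8.37 = 0.8825 (1/Ω).
R_a takes the fraction G_k/ΣG = 0.7463/0.8825 = 0.8456, so I = 18.4 × 0.8456 = 15.56 A.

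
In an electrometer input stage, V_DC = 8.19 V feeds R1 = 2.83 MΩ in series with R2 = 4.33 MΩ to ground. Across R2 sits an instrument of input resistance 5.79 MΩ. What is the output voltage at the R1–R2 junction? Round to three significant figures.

R2 ‖ R_L = (4.33 × 5.79)/(4.33 + 5.79) = 2.477 MΩ.
Voltage divider with the loaded lower leg: V_out = 8.19 × 2.477/(2.83 + 2.477) = 8.19 × 0.4668 = 3.823 V.

V_out ≈ 3.82 V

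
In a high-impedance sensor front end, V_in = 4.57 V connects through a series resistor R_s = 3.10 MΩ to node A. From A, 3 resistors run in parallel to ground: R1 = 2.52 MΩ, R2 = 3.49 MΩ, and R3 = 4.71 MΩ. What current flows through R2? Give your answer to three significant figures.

I ≈ 0.347 µA

Parallel bank: R_p = 1/(1/2.52 + 1/3.49 + 1/4.71) = 1.116 MΩ.
V_A by voltage divider: V_A = 4.57 × 1.116/(3.10 + 1.116) = 1.210 V.
Branch current I = V_A/R2 = 1.210/3.49 = 0.3467 µA.
(Equivalently: I_total = 1.084 µA, then current-divider fraction G_k/ΣG = 0.3199.)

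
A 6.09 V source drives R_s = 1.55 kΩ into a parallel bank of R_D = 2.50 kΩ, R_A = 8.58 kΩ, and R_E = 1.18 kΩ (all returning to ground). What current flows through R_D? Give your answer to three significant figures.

I ≈ 0.782 mA

Equivalent of the parallel group: R_p = 0.7331 kΩ.
V_A by voltage divider: V_A = 6.09 × 0.7331/(1.55 + 0.7331) = 1.956 V.
I(R_D) = V_A / R_D = 1.956/2.50 = 0.7822 mA.
(Check via current divider: I_total = 2.667 mA; share G_k/ΣG = 0.2933 → same result.)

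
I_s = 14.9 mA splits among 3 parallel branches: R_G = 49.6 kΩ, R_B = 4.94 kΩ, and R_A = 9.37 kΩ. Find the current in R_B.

I ≈ 9.16 mA

Total conductance ΣG = 1/49.6 + 1/4.94 + 1/9.37 = 0.3293 (units of 1/kΩ).
R_B takes the fraction G_k/ΣG = 0.2024/0.3293 = 0.6147, so I = 14.9 × 0.6147 = 9.159 mA.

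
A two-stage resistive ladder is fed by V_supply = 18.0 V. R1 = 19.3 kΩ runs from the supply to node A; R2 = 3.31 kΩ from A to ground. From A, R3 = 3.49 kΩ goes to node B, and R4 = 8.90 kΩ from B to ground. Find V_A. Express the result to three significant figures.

Node A sees R2 in parallel with the series input of stage 2, R3 + R4 = 12.39 kΩ.
Effective lower resistance at A: R2 ‖ 12.39 = 2.612 kΩ.
V_A = 18.0 × 2.612/(19.3 + 2.612) = 2.146 V.

V_A ≈ 2.15 V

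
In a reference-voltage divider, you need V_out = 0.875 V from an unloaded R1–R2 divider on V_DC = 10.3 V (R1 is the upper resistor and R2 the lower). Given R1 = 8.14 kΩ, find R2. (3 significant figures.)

The divider ratio is R2/(R1+R2) = 0.875/10.3 = 0.08495.
R2 = R1 · 0.08495/(1 − 0.08495) = 0.7557 kΩ.

R2 ≈ 0.756 kΩ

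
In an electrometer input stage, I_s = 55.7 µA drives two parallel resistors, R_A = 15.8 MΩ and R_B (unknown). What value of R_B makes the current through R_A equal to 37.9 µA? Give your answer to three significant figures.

Two-branch current divider: I_A = I_s · R_B/(R_A + R_B).
With f = 0.6804, R_B = R_A · f/(1−f) = 15.8 × 2.129 = 33.64 MΩ.

R_B ≈ 33.6 MΩ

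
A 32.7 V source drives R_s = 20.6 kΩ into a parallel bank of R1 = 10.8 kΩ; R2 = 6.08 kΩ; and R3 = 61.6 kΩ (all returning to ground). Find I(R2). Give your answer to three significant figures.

Parallel bank: R_p = 1/(1/10.8 + 1/6.08 + 1/61.6) = 3.659 kΩ.
Node voltage V_A = V_s · R_p/(R_s + R_p) = 32.7 × 0.1508 = 4.932 V.
Branch current I = V_A/R2 = 4.932/6.08 = 0.8112 mA.

I ≈ 0.811 mA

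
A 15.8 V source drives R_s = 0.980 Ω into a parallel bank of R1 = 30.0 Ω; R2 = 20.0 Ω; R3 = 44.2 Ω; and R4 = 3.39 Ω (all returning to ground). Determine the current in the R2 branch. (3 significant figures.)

Combine the parallel branches: R_p = (1/30.0 + 1/20.0 + 1/44.2 + 1/3.39)⁻¹ = 2.494 Ω.
Node voltage V_A = V_CC · R_p/(R_s + R_p) = 15.8 × 0.7179 = 11.34 V.
I(R2) = V_A / R2 = 11.34/20.0 = 0.5672 A.
(Equivalently: I_total = 4.548 A, then current-divider fraction G_k/ΣG = 0.1247.)

I ≈ 0.567 A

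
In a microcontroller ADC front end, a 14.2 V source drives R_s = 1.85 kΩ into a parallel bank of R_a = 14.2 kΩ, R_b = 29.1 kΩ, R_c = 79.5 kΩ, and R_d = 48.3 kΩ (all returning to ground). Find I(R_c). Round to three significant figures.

Equivalent of the parallel group: R_p = 7.243 kΩ.
Node voltage V_A = V_s · R_p/(R_s + R_p) = 14.2 × 0.7965 = 11.31 V.
Branch current I = V_A/R_c = 11.31/79.5 = 0.1423 mA.

I ≈ 0.142 mA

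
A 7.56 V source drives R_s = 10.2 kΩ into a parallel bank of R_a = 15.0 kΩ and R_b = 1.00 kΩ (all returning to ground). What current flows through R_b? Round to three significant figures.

Equivalent of the parallel group: R_p = 0.9375 kΩ.
Node voltage V_A = V_DC · R_p/(R_s + R_p) = 7.56 × 0.08418 = 0.6364 V.
Branch current I = V_A/R_b = 0.6364/1.00 = 0.6364 mA.

I ≈ 0.636 mA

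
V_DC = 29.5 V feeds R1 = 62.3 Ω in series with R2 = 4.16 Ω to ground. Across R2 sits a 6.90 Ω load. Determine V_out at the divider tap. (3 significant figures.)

V_out ≈ 1.18 V

First combine the lower leg with the load: R2 ‖ R_L = 2.595 Ω.
Now apply the divider: V_out = 29.5 × 0.03999 = 1.180 V.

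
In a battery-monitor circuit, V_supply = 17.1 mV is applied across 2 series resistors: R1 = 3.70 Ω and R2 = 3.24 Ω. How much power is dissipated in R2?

The common current is I = 17.1/6.940 = 2.464 mA.
V(R2) = I·R = 7.983 mV; P = V·I = 7.983 × 2.464 = 19.67 µW.

P ≈ 19.7 µW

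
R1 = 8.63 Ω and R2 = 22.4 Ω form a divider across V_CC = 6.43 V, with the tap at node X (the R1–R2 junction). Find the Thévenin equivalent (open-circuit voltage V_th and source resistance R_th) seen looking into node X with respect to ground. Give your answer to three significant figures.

With X open, the divider is unloaded: V_th = 6.43 × 22.4/31.03 = 4.642 V.
Looking into X with the source shorted: R_th = R1·R2/(R1+R2) = 8.630 × 22.4/31.03 = 6.230 Ω.

V_th ≈ 4.64 V, R_th ≈ 6.23 Ω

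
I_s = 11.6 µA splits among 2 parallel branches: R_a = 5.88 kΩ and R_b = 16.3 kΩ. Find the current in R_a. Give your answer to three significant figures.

For two parallel branches, I_k = I_s · (other R)/(sum of R).
I(R_a) = 11.6 × 16.3/(5.88 + 16.3) = 11.6 × 0.7349 = 8.525 µA.

I ≈ 8.52 µA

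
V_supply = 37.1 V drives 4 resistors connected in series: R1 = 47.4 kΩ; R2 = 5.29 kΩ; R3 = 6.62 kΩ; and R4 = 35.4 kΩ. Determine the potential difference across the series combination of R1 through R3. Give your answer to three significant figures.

V ≈ 23.2 V

Series total: ΣR = 47.4 + 5.29 + 6.62 + 35.4 = 94.71 kΩ.
R_{R1..R3} = 47.4 + 5.29 + 6.62 = 59.31 kΩ.
V = V_supply · R/ΣR = 37.1 × 0.6262 = 23.23 V.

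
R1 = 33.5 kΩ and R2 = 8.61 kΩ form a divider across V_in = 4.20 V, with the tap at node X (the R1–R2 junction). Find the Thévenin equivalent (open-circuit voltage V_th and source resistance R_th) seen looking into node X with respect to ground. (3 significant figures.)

V_th ≈ 0.859 V, R_th ≈ 6.85 kΩ

V_th is the unloaded tap voltage: V_in · R2/(R1+R2) = 4.20 × 0.2045 = 0.8588 V.
Looking into X with the source shorted: R_th = R1·R2/(R1+R2) = 33.50 × 8.61/42.11 = 6.850 kΩ.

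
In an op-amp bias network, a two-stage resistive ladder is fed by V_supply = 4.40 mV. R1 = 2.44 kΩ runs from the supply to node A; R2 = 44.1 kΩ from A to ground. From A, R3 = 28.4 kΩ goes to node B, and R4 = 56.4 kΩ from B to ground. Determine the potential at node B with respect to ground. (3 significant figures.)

V_B ≈ 2.70 mV

Looking into the second stage from A: R3 + R4 = 84.80 kΩ appears in parallel with R2.
R2 ‖ (R3+R4) = 29.01 kΩ.
So V_A = 4.40 × 0.9224 = 4.059 mV.
V_B = V_A × 0.6651 = 2.699 mV.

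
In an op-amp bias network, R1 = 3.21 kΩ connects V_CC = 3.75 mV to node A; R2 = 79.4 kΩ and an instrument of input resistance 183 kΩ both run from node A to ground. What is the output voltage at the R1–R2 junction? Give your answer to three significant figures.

V_out ≈ 3.54 mV

The load sits in parallel with R2, giving an effective lower resistance R2' = R2·R_L/(R2+R_L) = 55.37 kΩ.
Now apply the divider: V_out = 3.75 × 0.9452 = 3.545 mV.
(Unloaded it would be 3.60 mV; the load pulls it down.)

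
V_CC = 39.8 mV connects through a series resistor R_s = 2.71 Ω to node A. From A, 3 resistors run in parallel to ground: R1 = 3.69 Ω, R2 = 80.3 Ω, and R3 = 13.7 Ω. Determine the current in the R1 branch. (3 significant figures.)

Parallel bank: R_p = 1/(1/3.69 + 1/80.3 + 1/13.7) = 2.805 Ω.
Node voltage V_A = V_CC · R_p/(R_s + R_p) = 39.8 × 0.5087 = 20.24 mV.
I(R1) = V_A / R1 = 20.24/3.69 = 5.486 mA.
(Check via current divider: I_total = 7.216 mA; share G_k/ΣG = 0.7603 → same result.)

I ≈ 5.49 mA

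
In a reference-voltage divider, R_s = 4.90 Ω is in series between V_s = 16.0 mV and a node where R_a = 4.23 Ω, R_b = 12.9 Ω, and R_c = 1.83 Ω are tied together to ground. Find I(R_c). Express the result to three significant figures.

Combine the parallel branches: R_p = (1/4.23 + 1/12.9 + 1/1.83)⁻¹ = 1.162 Ω.
V_A by voltage divider: V_A = 16.0 × 1.162/(4.90 + 1.162) = 3.068 mV.
I(R_c) = V_A / R_c = 3.068/1.83 = 1.676 mA.

I ≈ 1.68 mA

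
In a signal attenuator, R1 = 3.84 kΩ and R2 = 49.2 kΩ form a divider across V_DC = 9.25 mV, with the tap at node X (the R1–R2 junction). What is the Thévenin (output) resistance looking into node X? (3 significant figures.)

R_th ≈ 3.56 kΩ

Looking into X with the source shorted: R_th = R1·R2/(R1+R2) = 3.840 × 49.2/53.04 = 3.562 kΩ.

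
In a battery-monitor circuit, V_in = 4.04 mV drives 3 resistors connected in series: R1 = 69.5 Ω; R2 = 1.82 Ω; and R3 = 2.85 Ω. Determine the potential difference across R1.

Total series resistance ΣR = 69.5 + 1.82 + 2.85 = 74.17 Ω.
By the voltage-divider rule, V = 4.04 × 69.50/74.17 = 3.786 mV.

V ≈ 3.79 mV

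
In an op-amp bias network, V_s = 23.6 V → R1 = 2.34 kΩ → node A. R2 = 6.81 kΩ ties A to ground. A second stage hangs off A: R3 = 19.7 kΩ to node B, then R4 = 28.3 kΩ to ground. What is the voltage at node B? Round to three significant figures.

The second stage (R3 + R4 = 48.00 kΩ) loads node A in parallel with R2.
R2 ‖ (R3+R4) = 5.964 kΩ.
So V_A = 23.6 × 0.7182 = 16.95 V.
Then the unloaded second divider: V_B = V_A × R4/(R3+R4) = 16.95 × 0.5896 = 9.993 V.

V_B ≈ 9.99 V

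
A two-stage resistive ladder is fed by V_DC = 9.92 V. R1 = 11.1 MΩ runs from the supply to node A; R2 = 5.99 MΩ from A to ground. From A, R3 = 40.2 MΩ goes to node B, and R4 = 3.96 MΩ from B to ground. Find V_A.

Looking into the second stage from A: R3 + R4 = 44.16 MΩ appears in parallel with R2.
Effective lower resistance at A: R2 ‖ 44.16 = 5.275 MΩ.
So V_A = 9.92 × 0.3221 = 3.195 V.

V_A ≈ 3.20 V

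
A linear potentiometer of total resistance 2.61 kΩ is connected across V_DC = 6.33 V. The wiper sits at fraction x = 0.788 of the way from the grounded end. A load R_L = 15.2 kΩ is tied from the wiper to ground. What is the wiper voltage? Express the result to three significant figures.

Lower segment x·R_p = 2.057 kΩ; upper segment (1−x)·R_p = 0.5533 kΩ.
Lower segment in parallel with the load: 2.057 ‖ 15.2 = 1.812 kΩ.
Loaded-divider output: V_out = 6.33 × 0.7660 = 4.849 V.

V_out ≈ 4.85 V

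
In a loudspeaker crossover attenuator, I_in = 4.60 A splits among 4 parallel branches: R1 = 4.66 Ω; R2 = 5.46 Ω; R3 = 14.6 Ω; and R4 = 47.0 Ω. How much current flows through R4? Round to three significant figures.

I ≈ 0.201 A

ΣG = 1/4.66 + 1/5.46 + 1/14.6 + 1/47.0 = 0.4875.
Current divider: I(R4) = I_in · G_k/ΣG = 4.60 × (0.02128/0.4875) = 4.60 × 0.04364 = 0.2008 A.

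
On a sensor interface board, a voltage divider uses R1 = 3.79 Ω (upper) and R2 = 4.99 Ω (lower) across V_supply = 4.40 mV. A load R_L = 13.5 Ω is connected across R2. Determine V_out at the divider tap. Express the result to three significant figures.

V_out ≈ 2.16 mV

R2 ‖ R_L = (4.99 × 13.5)/(4.99 + 13.5) = 3.643 Ω.
Then V_out = V_supply · R2'/(R1 + R2') = 4.40 × 3.643/7.433 = 2.157 mV.
(Unloaded it would be 2.50 mV; the load pulls it down.)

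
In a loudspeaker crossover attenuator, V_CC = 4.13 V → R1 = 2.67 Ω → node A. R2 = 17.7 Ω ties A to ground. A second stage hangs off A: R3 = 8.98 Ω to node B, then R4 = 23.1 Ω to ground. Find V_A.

V_A ≈ 3.35 V

Looking into the second stage from A: R3 + R4 = 32.08 Ω appears in parallel with R2.
R2 ‖ (R3+R4) = 11.41 Ω.
First divider: V_A = V_CC · 11.41/(2.67 + 11.41) = 3.347 V.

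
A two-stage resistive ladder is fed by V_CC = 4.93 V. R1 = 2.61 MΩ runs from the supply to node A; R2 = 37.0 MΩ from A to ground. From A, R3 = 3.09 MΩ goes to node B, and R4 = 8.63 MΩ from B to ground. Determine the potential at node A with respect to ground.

V_A ≈ 3.81 V

The second stage (R3 + R4 = 11.72 MΩ) loads node A in parallel with R2.
R2 ‖ (R3+R4) = 8.901 MΩ.
V_A = 4.93 × 8.901/(2.61 + 8.901) = 3.812 V.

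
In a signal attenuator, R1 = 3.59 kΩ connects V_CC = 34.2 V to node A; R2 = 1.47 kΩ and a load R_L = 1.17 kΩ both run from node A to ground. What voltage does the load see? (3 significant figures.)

R2 ‖ R_L = (1.47 × 1.17)/(1.47 + 1.17) = 0.6515 kΩ.
Then V_out = V_CC · R2'/(R1 + R2') = 34.2 × 0.6515/4.241 = 5.253 V.

V_out ≈ 5.25 V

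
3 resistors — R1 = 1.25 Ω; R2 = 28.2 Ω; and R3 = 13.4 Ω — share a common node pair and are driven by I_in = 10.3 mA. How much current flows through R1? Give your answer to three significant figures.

Total conductance ΣG = 1/1.25 + 1/28.2 + 1/13.4 = 0.9101 (units of 1/Ω).
R1 takes the fraction G_k/ΣG = 0.8000/0.9101 = 0.8790, so I = 10.3 × 0.8790 = 9.054 mA.

I ≈ 9.05 mA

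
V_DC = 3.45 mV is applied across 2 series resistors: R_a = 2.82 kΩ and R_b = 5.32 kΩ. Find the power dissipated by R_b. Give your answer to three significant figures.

P ≈ 0.956 nW

Series current I = V_DC/ΣR = 3.45/8.140 = 0.4238 µA.
V(R_b) = I·R = 2.255 mV; P = V·I = 2.255 × 0.4238 = 0.9557 nW.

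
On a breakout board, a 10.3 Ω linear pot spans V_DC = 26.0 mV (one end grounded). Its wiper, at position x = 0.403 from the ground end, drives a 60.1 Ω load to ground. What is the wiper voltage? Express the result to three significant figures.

Split the track: R_lower = x·R_p = 4.151 Ω, R_upper = (1−x)·R_p = 6.149 Ω.
R_L loads the lower segment: effective lower R = 3.883 Ω.
Loaded-divider output: V_out = 26.0 × 0.3870 = 10.06 mV.

V_out ≈ 10.1 mV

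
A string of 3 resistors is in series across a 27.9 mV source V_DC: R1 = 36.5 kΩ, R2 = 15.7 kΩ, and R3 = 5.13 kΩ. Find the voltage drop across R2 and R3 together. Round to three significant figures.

V ≈ 10.1 mV

Series total: ΣR = 36.5 + 15.7 + 5.13 = 57.33 kΩ.
R_{R2..R3} = 15.7 + 5.13 = 20.83 kΩ.
By the voltage-divider rule, V = 27.9 × 20.83/57.33 = 10.14 mV.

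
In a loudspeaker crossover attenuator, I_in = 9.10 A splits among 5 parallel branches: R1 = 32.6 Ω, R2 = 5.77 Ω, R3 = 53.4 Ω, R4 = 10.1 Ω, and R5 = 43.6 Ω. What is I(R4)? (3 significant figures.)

Conductances: ΣG = 1/32.6 + 1/5.77 + 1/53.4 + 1/10.1 + 1/43.6 = 0.3447 (1/Ω).
By the current-divider rule, I = I_in · G_k/ΣG = 9.10 × 0.2873 = 2.614 A.

I ≈ 2.61 A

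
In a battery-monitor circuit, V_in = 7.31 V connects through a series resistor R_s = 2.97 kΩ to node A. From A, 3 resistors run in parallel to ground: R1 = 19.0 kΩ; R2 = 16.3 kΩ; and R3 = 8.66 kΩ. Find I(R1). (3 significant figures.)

Combine the parallel branches: R_p = (1/19.0 + 1/16.3 + 1/8.66)⁻¹ = 4.358 kΩ.
V_A by voltage divider: V_A = 7.31 × 4.358/(2.97 + 4.358) = 4.347 V.
I(R1) = V_A / R1 = 4.347/19.0 = 0.2288 mA.

I ≈ 0.229 mA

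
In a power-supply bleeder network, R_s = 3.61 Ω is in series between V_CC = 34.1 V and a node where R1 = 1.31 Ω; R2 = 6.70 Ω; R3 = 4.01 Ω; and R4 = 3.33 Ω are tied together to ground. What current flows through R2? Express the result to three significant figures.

Combine the parallel branches: R_p = (1/1.31 + 1/6.70 + 1/4.01 + 1/3.33)⁻¹ = 0.6839 Ω.
Node voltage V_A = V_CC · R_p/(R_s + R_p) = 34.1 × 0.1593 = 5.431 V.
I(R2) = V_A / R2 = 5.431/6.70 = 0.8106 A.
(Equivalently: I_total = 7.942 A, then current-divider fraction G_k/ΣG = 0.1021.)

I ≈ 0.811 A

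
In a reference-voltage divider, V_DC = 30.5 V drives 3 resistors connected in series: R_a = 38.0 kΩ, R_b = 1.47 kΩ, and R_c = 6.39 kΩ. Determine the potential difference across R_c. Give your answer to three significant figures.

ΣR = 38.0 + 1.47 + 6.39 = 45.86 kΩ.
By the voltage-divider rule, V = 30.5 × 6.390/45.86 = 4.250 V.

V ≈ 4.25 V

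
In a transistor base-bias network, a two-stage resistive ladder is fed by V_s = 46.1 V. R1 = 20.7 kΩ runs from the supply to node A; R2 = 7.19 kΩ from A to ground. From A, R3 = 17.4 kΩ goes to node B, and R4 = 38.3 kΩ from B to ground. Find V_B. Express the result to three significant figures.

Looking into the second stage from A: R3 + R4 = 55.70 kΩ appears in parallel with R2.
R2 ‖ (R3+R4) = 6.368 kΩ.
So V_A = 46.1 × 0.2353 = 10.85 V.
V_B = V_A × 0.6876 = 7.457 V.

V_B ≈ 7.46 V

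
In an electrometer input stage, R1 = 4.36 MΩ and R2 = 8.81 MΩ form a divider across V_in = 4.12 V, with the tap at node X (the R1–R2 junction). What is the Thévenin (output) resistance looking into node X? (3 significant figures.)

R_th ≈ 2.92 MΩ

Zeroing V_in shorts the top of R1 to ground, so R_th = R1 ‖ R2 = 2.917 MΩ.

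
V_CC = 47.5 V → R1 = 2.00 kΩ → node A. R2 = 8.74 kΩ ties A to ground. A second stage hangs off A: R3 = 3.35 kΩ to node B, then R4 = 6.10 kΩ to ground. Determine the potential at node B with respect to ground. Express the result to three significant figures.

Looking into the second stage from A: R3 + R4 = 9.450 kΩ appears in parallel with R2.
Effective lower resistance at A: R2 ‖ 9.450 = 4.541 kΩ.
First divider: V_A = V_CC · 4.541/(2.00 + 4.541) = 32.98 V.
Then the unloaded second divider: V_B = V_A × R4/(R3+R4) = 32.98 × 0.6455 = 21.29 V.

V_B ≈ 21.3 V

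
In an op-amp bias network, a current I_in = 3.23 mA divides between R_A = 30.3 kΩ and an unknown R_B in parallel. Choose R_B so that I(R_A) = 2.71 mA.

The fraction through R_A equals R_B/(R_A+R_B).
With f = 0.8390, R_B = R_A · f/(1−f) = 30.3 × 5.212 = 157.9 kΩ.

R_B ≈ 158 kΩ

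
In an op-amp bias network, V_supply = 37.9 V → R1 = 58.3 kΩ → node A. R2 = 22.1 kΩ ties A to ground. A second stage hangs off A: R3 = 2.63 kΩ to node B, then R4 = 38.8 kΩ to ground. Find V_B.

The second stage (R3 + R4 = 41.43 kΩ) loads node A in parallel with R2.
Effective lower resistance at A: R2 ‖ 41.43 = 14.41 kΩ.
First divider: V_A = V_supply · 14.41/(58.3 + 14.41) = 7.512 V.
Then the unloaded second divider: V_B = V_A × R4/(R3+R4) = 7.512 × 0.9365 = 7.035 V.

V_B ≈ 7.04 V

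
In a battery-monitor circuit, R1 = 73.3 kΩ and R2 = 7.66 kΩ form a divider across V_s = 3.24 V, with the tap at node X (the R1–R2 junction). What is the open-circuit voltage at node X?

V_th ≈ 0.307 V

With X open, the divider is unloaded: V_th = 3.24 × 7.66/80.96 = 0.3066 V.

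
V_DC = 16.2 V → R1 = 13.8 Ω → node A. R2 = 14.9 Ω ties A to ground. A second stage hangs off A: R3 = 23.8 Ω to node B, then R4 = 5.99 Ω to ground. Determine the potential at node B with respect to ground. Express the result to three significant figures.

The second stage (R3 + R4 = 29.79 Ω) loads node A in parallel with R2.
R2 ‖ (R3+R4) = 9.932 Ω.
So V_A = 16.2 × 0.4185 = 6.780 V.
Stage 2 is unloaded, so V_B = V_A · R4/(R3+R4) = 6.780 × 5.99/29.79 = 1.363 V.

V_B ≈ 1.36 V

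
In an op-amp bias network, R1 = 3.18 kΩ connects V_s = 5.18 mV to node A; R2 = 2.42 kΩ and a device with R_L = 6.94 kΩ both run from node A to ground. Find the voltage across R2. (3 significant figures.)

The load sits in parallel with R2, giving an effective lower resistance R2' = R2·R_L/(R2+R_L) = 1.794 kΩ.
Then V_out = V_s · R2'/(R1 + R2') = 5.18 × 1.794/4.974 = 1.869 mV.

V_out ≈ 1.87 mV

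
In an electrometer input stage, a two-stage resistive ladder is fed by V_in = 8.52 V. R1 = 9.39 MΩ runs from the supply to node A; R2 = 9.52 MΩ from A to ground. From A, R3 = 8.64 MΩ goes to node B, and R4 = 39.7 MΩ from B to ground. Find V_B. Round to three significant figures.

Looking into the second stage from A: R3 + R4 = 48.34 MΩ appears in parallel with R2.
Effective lower resistance at A: R2 ‖ 48.34 = 7.954 MΩ.
First divider: V_A = V_in · 7.954/(9.39 + 7.954) = 3.907 V.
V_B = V_A × 0.8213 = 3.209 V.

V_B ≈ 3.21 V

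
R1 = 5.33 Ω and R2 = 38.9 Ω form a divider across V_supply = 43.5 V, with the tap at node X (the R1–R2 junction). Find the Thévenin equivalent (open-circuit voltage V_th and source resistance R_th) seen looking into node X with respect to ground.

V_th ≈ 38.3 V, R_th ≈ 4.69 Ω

With X open, the divider is unloaded: V_th = 43.5 × 38.9/44.23 = 38.26 V.
Looking into X with the source shorted: R_th = R1·R2/(R1+R2) = 5.330 × 38.9/44.23 = 4.688 Ω.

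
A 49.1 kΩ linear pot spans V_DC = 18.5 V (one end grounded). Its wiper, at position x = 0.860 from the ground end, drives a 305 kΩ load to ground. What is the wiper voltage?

Lower segment x·R_p = 42.23 kΩ; upper segment (1−x)·R_p = 6.874 kΩ.
R_L loads the lower segment: effective lower R = 37.09 kΩ.
Loaded-divider output: V_out = 18.5 × 0.8436 = 15.61 V.

V_out ≈ 15.6 V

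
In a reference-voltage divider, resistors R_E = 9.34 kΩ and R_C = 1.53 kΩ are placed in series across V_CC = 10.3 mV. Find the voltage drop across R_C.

V ≈ 1.45 mV

Total series resistance ΣR = 9.34 + 1.53 = 10.87 kΩ.
Voltage divider: V = V_CC · (1.530 / 10.87) = 10.3 × 0.1408 = 1.450 mV.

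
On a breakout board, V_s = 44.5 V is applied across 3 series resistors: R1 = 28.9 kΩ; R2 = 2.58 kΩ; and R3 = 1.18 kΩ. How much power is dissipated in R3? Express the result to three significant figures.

P ≈ 2.19 mW

Series current I = V_s/ΣR = 44.5/32.66 = 1.363 mA.
P = I²R = 1.856 × 1.18 = 2.191 mW.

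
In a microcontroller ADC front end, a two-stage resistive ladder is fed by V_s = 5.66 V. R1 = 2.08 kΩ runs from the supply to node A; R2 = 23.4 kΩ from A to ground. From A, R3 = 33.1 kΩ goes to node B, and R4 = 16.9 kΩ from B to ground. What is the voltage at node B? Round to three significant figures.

V_B ≈ 1.69 V

The second stage (R3 + R4 = 50.00 kΩ) loads node A in parallel with R2.
R2 ‖ (R3+R4) = 15.94 kΩ.
V_A = 5.66 × 15.94/(2.08 + 15.94) = 5.007 V.
V_B = V_A × 0.3380 = 1.692 V.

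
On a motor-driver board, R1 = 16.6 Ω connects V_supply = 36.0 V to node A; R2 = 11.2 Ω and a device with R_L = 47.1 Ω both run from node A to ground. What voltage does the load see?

V_out ≈ 12.7 V

The load sits in parallel with R2, giving an effective lower resistance R2' = R2·R_L/(R2+R_L) = 9.048 Ω.
Voltage divider with the loaded lower leg: V_out = 36.0 × 9.048/(16.6 + 9.048) = 36.0 × 0.3528 = 12.70 V.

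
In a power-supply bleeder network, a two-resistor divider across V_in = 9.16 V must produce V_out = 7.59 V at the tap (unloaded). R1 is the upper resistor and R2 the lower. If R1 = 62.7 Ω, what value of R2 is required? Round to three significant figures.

Required fraction k = V_out/V_in = 0.8286.
Rearranging, R2 = R1·k/(1−k) = 62.7 × 4.834 = 303.1 Ω.

R2 ≈ 303 Ω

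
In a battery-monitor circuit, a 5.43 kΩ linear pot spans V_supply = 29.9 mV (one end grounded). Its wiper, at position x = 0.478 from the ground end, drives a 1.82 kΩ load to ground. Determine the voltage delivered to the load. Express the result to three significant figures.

Lower segment x·R_p = 2.596 kΩ; upper segment (1−x)·R_p = 2.834 kΩ.
R_L loads the lower segment: effective lower R = 1.070 kΩ.
Then V_out = V_supply · 1.070/(2.834 + 1.070) = 8.193 mV.

V_out ≈ 8.19 mV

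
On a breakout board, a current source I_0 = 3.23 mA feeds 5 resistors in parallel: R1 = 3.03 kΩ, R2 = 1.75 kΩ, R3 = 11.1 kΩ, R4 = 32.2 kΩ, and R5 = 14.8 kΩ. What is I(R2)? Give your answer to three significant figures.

ΣG = 1/3.03 + 1/1.75 + 1/11.1 + 1/32.2 + 1/14.8 = 1.090.
By the current-divider rule, I = I_0 · G_k/ΣG = 3.23 × 0.5242 = 1.693 mA.

I ≈ 1.69 mA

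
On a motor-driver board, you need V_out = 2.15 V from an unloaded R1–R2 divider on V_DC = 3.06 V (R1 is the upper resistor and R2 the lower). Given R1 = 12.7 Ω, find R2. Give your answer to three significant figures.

The divider ratio is R2/(R1+R2) = 2.15/3.06 = 0.7026.
So R2 = R1 · V_out/(V_DC − V_out) = 12.7 × 2.15/(3.06 − 2.15) = 12.7 × 2.363 = 30.01 Ω.

R2 ≈ 30.0 Ω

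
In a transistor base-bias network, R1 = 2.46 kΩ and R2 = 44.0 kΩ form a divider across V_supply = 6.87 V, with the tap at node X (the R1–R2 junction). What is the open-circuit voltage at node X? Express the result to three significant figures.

Open-circuit (no load on X): V_th = V_supply · R2/(R1 + R2) = 6.87 × 44.0/(2.460 + 44.0) = 6.506 V.

V_th ≈ 6.51 V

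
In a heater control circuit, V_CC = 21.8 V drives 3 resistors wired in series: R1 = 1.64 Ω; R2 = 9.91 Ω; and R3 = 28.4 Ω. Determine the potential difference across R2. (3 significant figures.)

V ≈ 5.41 V

ΣR = 1.64 + 9.91 + 28.4 = 39.95 Ω.
V = V_CC · R/ΣR = 21.8 × 0.2481 = 5.408 V.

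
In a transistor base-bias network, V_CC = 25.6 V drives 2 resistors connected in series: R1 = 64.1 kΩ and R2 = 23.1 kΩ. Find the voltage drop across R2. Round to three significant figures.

V ≈ 6.78 V

ΣR = 64.1 + 23.1 = 87.20 kΩ.
V = V_CC · R/ΣR = 25.6 × 0.2649 = 6.782 V.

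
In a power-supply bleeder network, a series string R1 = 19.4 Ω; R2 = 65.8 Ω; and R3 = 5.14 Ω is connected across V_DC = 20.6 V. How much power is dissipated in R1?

P ≈ 1.01 W

The common current is I = 20.6/90.34 = 0.2280 A.
P = I²R = 0.05200 × 19.4 = 1.009 W.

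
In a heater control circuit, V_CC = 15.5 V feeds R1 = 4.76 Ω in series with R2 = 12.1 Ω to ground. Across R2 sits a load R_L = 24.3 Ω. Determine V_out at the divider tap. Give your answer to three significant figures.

First combine the lower leg with the load: R2 ‖ R_L = 8.078 Ω.
Then V_out = V_CC · R2'/(R1 + R2') = 15.5 × 8.078/12.84 = 9.753 V.
(Unloaded it would be 11.1 V; the load pulls it down.)

V_out ≈ 9.75 V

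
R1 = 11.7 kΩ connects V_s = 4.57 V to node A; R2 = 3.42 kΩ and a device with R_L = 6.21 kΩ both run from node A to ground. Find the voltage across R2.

R2 ‖ R_L = (3.42 × 6.21)/(3.42 + 6.21) = 2.205 kΩ.
Then V_out = V_s · R2'/(R1 + R2') = 4.57 × 2.205/13.91 = 0.7248 V.

V_out ≈ 0.725 V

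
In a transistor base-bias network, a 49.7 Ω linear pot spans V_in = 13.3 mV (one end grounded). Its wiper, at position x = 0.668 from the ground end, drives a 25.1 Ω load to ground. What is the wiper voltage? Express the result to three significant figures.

V_out ≈ 6.17 mV

Lower segment x·R_p = 33.20 Ω; upper segment (1−x)·R_p = 16.50 Ω.
Lower segment in parallel with the load: 33.20 ‖ 25.1 = 14.29 Ω.
V_out = 13.3 × 14.29/(16.50 + 14.29) = 6.173 mV.
(Unloaded: V_out = x·V_in = 8.88 mV.)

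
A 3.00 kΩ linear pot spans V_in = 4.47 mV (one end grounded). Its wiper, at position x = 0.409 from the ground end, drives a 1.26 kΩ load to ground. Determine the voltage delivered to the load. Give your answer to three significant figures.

V_out ≈ 1.16 mV

The pot divides into 1.773 kΩ above the wiper and 1.227 kΩ below.
(x·R_p) ‖ R_L = 0.6216 kΩ.
V_out = 4.47 × 0.6216/(1.773 + 0.6216) = 1.160 mV.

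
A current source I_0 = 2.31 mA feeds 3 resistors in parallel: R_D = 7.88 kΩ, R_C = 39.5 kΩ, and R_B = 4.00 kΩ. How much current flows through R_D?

Conductances: ΣG = 1/7.88 + 1/39.5 + 1/4.00 = 0.4022 (1/kΩ).
R_D takes the fraction G_k/ΣG = 0.1269/0.4022 = 0.3155, so I = 2.31 × 0.3155 = 0.7288 mA.

I ≈ 0.729 mA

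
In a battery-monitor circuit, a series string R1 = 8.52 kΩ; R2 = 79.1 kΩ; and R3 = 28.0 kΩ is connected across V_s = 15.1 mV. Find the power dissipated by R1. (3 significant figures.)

P ≈ 0.145 nW

The common current is I = 15.1/115.6 = 0.1306 µA.
V(R1) = I·R = 1.113 mV; P = V·I = 1.113 × 0.1306 = 0.1453 nW.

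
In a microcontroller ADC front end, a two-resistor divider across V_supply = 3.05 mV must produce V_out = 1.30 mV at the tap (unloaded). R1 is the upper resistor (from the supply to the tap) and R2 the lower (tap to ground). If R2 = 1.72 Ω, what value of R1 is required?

Required fraction k = V_out/V_supply = 0.4262.
R1 = R2·(1/k − 1) = 1.72 × 1.346 = 2.315 Ω.

R1 ≈ 2.32 Ω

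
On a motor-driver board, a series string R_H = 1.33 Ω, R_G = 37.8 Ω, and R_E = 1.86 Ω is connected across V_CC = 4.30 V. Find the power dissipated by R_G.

ΣR = 40.99 Ω → I = 4.30/40.99 = 0.1049 A.
V(R_G) = I·R = 3.965 V; P = V·I = 3.965 × 0.1049 = 0.4160 W.

P ≈ 0.416 W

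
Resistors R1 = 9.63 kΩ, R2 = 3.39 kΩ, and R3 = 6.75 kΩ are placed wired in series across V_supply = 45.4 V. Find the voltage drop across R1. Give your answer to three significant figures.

V ≈ 22.1 V

Total series resistance ΣR = 9.63 + 3.39 + 6.75 = 19.77 kΩ.
Voltage divider: V = V_supply · (9.630 / 19.77) = 45.4 × 0.4871 = 22.11 V.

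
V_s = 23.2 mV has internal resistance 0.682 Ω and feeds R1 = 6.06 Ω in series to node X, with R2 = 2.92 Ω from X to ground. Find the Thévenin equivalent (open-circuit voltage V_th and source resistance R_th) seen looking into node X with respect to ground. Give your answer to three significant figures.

R1' = 0.682 + 6.06 = 6.742 Ω (source resistance + R1).
V_th is the unloaded tap voltage: V_s · R2/(R1'+R2) = 23.2 × 0.3022 = 7.011 mV.
With V_s suppressed (replaced by a short), R_th = R1' ‖ R2 = (6.742 × 2.92)/(6.742 + 2.92) = 2.038 Ω.

V_th ≈ 7.01 mV, R_th ≈ 2.04 Ω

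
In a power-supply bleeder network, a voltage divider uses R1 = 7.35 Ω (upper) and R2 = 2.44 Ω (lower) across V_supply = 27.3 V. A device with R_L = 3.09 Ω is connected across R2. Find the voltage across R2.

V_out ≈ 4.27 V

First combine the lower leg with the load: R2 ‖ R_L = 1.363 Ω.
Then V_out = V_supply · R2'/(R1 + R2') = 27.3 × 1.363/8.713 = 4.272 V.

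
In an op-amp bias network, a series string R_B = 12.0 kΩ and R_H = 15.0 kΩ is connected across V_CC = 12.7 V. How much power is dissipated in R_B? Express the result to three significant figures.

ΣR = 27.00 kΩ → I = 12.7/27.00 = 0.4704 mA.
V(R_B) = I·R = 5.644 V; P = V·I = 5.644 × 0.4704 = 2.655 mW.

P ≈ 2.65 mW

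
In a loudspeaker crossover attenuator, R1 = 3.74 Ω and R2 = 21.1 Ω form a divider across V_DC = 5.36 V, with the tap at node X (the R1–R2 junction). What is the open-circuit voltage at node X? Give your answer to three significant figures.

Open-circuit (no load on X): V_th = V_DC · R2/(R1 + R2) = 5.36 × 21.1/(3.740 + 21.1) = 4.553 V.

V_th ≈ 4.55 V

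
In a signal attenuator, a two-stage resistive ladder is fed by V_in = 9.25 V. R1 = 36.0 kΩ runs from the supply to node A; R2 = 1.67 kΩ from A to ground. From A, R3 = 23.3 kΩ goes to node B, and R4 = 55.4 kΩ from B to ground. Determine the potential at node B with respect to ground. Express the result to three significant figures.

Looking into the second stage from A: R3 + R4 = 78.70 kΩ appears in parallel with R2.
Effective lower resistance at A: R2 ‖ 78.70 = 1.635 kΩ.
So V_A = 9.25 × 0.04345 = 0.4019 V.
V_B = V_A × 0.7039 = 0.2829 V.

V_B ≈ 0.283 V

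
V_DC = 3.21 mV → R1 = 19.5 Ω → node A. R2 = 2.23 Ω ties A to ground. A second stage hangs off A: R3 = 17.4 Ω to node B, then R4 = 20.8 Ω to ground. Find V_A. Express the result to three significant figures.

V_A ≈ 0.313 mV

The second stage (R3 + R4 = 38.20 Ω) loads node A in parallel with R2.
Effective lower resistance at A: R2 ‖ 38.20 = 2.107 Ω.
First divider: V_A = V_DC · 2.107/(19.5 + 2.107) = 0.3130 mV.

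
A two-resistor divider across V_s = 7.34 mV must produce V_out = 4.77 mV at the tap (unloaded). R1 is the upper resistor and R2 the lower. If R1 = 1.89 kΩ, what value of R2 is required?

Required fraction k = V_out/V_s = 0.6499.
So R2 = R1 · V_out/(V_s − V_out) = 1.89 × 4.77/(7.34 − 4.77) = 1.89 × 1.856 = 3.508 kΩ.

R2 ≈ 3.51 kΩ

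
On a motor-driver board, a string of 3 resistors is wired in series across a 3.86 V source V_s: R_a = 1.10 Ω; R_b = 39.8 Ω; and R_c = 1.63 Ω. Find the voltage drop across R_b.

V ≈ 3.61 V

Series total: ΣR = 1.10 + 39.8 + 1.63 = 42.53 Ω.
By the voltage-divider rule, V = 3.86 × 39.80/42.53 = 3.612 V.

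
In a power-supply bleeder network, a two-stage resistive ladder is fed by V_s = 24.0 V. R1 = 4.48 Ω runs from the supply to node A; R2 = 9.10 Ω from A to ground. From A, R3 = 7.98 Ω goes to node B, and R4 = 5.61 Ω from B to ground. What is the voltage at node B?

Looking into the second stage from A: R3 + R4 = 13.59 Ω appears in parallel with R2.
Effective lower resistance at A: R2 ‖ 13.59 = 5.450 Ω.
V_A = 24.0 × 5.450/(4.48 + 5.450) = 13.17 V.
Then the unloaded second divider: V_B = V_A × R4/(R3+R4) = 13.17 × 0.4128 = 5.438 V.

V_B ≈ 5.44 V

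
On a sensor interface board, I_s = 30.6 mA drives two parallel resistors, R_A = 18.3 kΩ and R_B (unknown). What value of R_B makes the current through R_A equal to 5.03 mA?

In a two-way split, I_A/I_s = R_B/(R_A + R_B).
With f = 0.1644, R_B = R_A · f/(1−f) = 18.3 × 0.1967 = 3.600 kΩ.

R_B ≈ 3.60 kΩ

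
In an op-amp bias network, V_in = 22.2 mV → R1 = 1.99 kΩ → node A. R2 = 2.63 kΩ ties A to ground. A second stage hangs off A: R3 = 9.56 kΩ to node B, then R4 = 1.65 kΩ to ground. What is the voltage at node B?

V_B ≈ 1.69 mV

Looking into the second stage from A: R3 + R4 = 11.21 kΩ appears in parallel with R2.
R2 ‖ (R3+R4) = 2.130 kΩ.
V_A = 22.2 × 2.130/(1.99 + 2.130) = 11.48 mV.
Stage 2 is unloaded, so V_B = V_A · R4/(R3+R4) = 11.48 × 1.65/11.21 = 1.689 mV.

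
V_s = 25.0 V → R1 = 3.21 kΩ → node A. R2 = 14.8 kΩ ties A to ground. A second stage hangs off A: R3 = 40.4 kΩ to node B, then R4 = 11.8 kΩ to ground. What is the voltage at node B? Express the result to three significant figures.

Looking into the second stage from A: R3 + R4 = 52.20 kΩ appears in parallel with R2.
Effective lower resistance at A: R2 ‖ 52.20 = 11.53 kΩ.
V_A = 25.0 × 11.53/(3.21 + 11.53) = 19.56 V.
V_B = V_A × 0.2261 = 4.421 V.

V_B ≈ 4.42 V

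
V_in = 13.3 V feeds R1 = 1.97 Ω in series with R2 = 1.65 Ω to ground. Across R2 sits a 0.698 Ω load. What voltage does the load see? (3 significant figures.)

First combine the lower leg with the load: R2 ‖ R_L = 0.4905 Ω.
Voltage divider with the loaded lower leg: V_out = 13.3 × 0.4905/(1.97 + 0.4905) = 13.3 × 0.1994 = 2.651 V.

V_out ≈ 2.65 V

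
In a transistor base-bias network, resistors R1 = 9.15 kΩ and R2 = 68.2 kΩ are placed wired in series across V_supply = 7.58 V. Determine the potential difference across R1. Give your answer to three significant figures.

V ≈ 0.897 V

Series total: ΣR = 9.15 + 68.2 = 77.35 kΩ.
V = V_supply · R/ΣR = 7.58 × 0.1183 = 0.8967 V.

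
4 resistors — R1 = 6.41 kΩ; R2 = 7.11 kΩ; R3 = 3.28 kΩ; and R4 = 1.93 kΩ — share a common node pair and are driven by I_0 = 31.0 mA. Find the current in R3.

I ≈ 8.44 mA

Conductances: ΣG = 1/6.41 + 1/7.11 + 1/3.28 + 1/1.93 = 1.120 (1/kΩ).
Current divider: I(R3) = I_0 · G_k/ΣG = 31.0 × (0.3049/1.120) = 31.0 × 0.2723 = 8.441 mA.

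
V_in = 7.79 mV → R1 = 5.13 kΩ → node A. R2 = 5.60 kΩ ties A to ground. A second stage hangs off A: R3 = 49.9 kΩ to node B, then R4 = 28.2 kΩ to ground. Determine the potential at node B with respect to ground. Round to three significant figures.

The second stage (R3 + R4 = 78.10 kΩ) loads node A in parallel with R2.
Effective lower resistance at A: R2 ‖ 78.10 = 5.225 kΩ.
So V_A = 7.79 × 0.5046 = 3.931 mV.
V_B = V_A × 0.3611 = 1.419 mV.

V_B ≈ 1.42 mV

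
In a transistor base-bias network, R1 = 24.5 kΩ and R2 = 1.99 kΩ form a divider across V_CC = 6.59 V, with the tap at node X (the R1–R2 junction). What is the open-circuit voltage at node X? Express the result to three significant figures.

Open-circuit (no load on X): V_th = V_CC · R2/(R1 + R2) = 6.59 × 1.99/(24.50 + 1.99) = 0.4951 V.

V_th ≈ 0.495 V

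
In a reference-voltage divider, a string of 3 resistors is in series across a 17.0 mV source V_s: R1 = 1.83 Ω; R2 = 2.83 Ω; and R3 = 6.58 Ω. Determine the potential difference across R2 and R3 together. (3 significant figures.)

V ≈ 14.2 mV

Series total: ΣR = 1.83 + 2.83 + 6.58 = 11.24 Ω.
R_{R2..R3} = 2.83 + 6.58 = 9.410 Ω.
By the voltage-divider rule, V = 17.0 × 9.410/11.24 = 14.23 mV.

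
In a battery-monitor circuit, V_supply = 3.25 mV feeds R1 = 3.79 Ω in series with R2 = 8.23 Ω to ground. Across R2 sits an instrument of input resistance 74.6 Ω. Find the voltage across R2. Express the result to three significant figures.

V_out ≈ 2.15 mV

R2 ‖ R_L = (8.23 × 74.6)/(8.23 + 74.6) = 7.412 Ω.
Voltage divider with the loaded lower leg: V_out = 3.25 × 7.412/(3.79 + 7.412) = 3.25 × 0.6617 = 2.150 mV.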